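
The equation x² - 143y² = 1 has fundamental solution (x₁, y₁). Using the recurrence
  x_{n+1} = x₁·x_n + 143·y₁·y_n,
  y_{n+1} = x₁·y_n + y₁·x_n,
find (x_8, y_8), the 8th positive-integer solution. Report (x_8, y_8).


Step 1: Find the fundamental solution (x₁, y₁) of x² - 143y² = 1.
  Expand √143 as a continued fraction. a₀ = ⌊√143⌋ = 11; iterate m_{k+1} = d_k·a_k − m_k, d_{k+1} = (143 − m_{k+1}²)/d_k, a_{k+1} = ⌊(a₀ + m_{k+1})/d_{k+1}⌋ (starting m₀ = 0, d₀ = 1), with convergents p_k = a_k·p_{k-1} + p_{k-2}, q_k = a_k·q_{k-1} + q_{k-2} (p₋₁ = 1, q₋₁ = 0):
  k = 0: a₀ = 11; p₀/q₀ = 11/1; p₀² − 143·q₀² = 121 − 143 = -22.
  k = 1: m = 11, d = 22, a = ⌊(11 + 11)/22⌋ = 1; p/q = (1·11 + 1)/(1·1 + 0) = 12/1; p² − 143·q² = 144 − 143 = 1.
  The first convergent with p² − 143·q² = 1 gives the fundamental solution (x₁, y₁) = (12, 1).
Step 2: Apply the recurrence (x_{n+1}, y_{n+1}) = (x₁x_n + 143y₁y_n, x₁y_n + y₁x_n) repeatedly.
  From (x_1, y_1) = (12, 1): x_2 = 12·12 + 143·1·1 = 287; y_2 = 12·1 + 1·12 = 24.
  From (x_2, y_2) = (287, 24): x_3 = 12·287 + 143·1·24 = 6876; y_3 = 12·24 + 1·287 = 575.
  From (x_3, y_3) = (6876, 575): x_4 = 12·6876 + 143·1·575 = 164737; y_4 = 12·575 + 1·6876 = 13776.
  From (x_4, y_4) = (164737, 13776): x_5 = 12·164737 + 143·1·13776 = 3946812; y_5 = 12·13776 + 1·164737 = 330049.
  From (x_5, y_5) = (3946812, 330049): x_6 = 12·3946812 + 143·1·330049 = 94558751; y_6 = 12·330049 + 1·3946812 = 7907400.
  From (x_6, y_6) = (94558751, 7907400): x_7 = 12·94558751 + 143·1·7907400 = 2265463212; y_7 = 12·7907400 + 1·94558751 = 189447551.
  From (x_7, y_7) = (2265463212, 189447551): x_8 = 12·2265463212 + 143·1·189447551 = 54276558337; y_8 = 12·189447551 + 1·2265463212 = 4538833824.
Step 3: Verify x_8² - 143·y_8² = 2945944784909764205569 - 2945944784909764205568 = 1 (should be 1). ✓

(x_1, y_1) = (12, 1); (x_8, y_8) = (54276558337, 4538833824).


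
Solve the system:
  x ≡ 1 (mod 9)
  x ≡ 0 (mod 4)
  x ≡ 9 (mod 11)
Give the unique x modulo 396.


Moduli 9, 4, 11 are pairwise coprime; by CRT there is a unique solution modulo M = 9 · 4 · 11 = 396.
Solve pairwise, accumulating the modulus:
  Start with x ≡ 1 (mod 9).
  Combine with x ≡ 0 (mod 4): since gcd(9, 4) = 1, we get a unique residue mod 36.
    Write x = 1 + 9·t and substitute into x ≡ 0 (mod 4): 9·t ≡ 0 − 1 = -1 (mod 4).
    Reduce coefficients mod 4: 1·t ≡ 3 (mod 4).
    So t ≡ 3 (mod 4).
    Then x = 1 + 9·3 = 28, valid modulo lcm(9, 4) = 36: x ≡ 28 (mod 36).
  Combine with x ≡ 9 (mod 11): since gcd(36, 11) = 1, we get a unique residue mod 396.
    Write x = 28 + 36·t and substitute into x ≡ 9 (mod 11): 36·t ≡ 9 − 28 = -19 (mod 11).
    Reduce coefficients mod 11: 3·t ≡ 3 (mod 11).
    The inverse of 3 mod 11 is 4 (since 3·4 = 12 = 1·11 + 1), so t ≡ 4·3 = 12 ≡ 1 (mod 11).
    Then x = 28 + 36·1 = 64, valid modulo lcm(36, 11) = 396: x ≡ 64 (mod 396).
Verify: 64 mod 9 = 1 ✓, 64 mod 4 = 0 ✓, 64 mod 11 = 9 ✓.

x ≡ 64 (mod 396).


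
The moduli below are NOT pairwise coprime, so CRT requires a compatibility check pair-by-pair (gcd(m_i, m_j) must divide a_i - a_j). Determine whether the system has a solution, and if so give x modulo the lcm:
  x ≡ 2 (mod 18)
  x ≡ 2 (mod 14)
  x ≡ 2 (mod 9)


Moduli 18, 14, 9 are not pairwise coprime, so CRT works modulo lcm(m_i) when all pairwise compatibility conditions hold.
Pairwise compatibility: gcd(m_i, m_j) must divide a_i - a_j for every pair.
Merge one congruence at a time:
  Start: x ≡ 2 (mod 18).
  Combine with x ≡ 2 (mod 14): gcd(18, 14) = 2; 2 - 2 = 0, which IS divisible by 2, so compatible.
    Write x = 2 + 18·t and substitute into x ≡ 2 (mod 14): 18·t ≡ 2 − 2 = 0 (mod 14).
    Divide the congruence (and modulus) by g = 2: 9·t ≡ 0 (mod 7).
    Reduce coefficients mod 7: 2·t ≡ 0 (mod 7).
    The inverse of 2 mod 7 is 4 (since 2·4 = 8 = 1·7 + 1), so t ≡ 4·0 = 0 ≡ 0 (mod 7).
    Then x = 2 + 18·0 = 2, valid modulo lcm(18, 14) = 126: x ≡ 2 (mod 126).
  Combine with x ≡ 2 (mod 9): gcd(126, 9) = 9; 2 - 2 = 0, which IS divisible by 9, so compatible.
    Write x = 2 + 126·t and substitute into x ≡ 2 (mod 9): 126·t ≡ 2 − 2 = 0 (mod 9).
    Divide the congruence (and modulus) by g = 9: 14·t ≡ 0 (mod 1).
    Modulo 1 every t works; take t = 0.
    Then x = 2 + 126·0 = 2, valid modulo lcm(126, 9) = 126: x ≡ 2 (mod 126).
Verify: 2 mod 18 = 2, 2 mod 14 = 2, 2 mod 9 = 2.

x ≡ 2 (mod 126).


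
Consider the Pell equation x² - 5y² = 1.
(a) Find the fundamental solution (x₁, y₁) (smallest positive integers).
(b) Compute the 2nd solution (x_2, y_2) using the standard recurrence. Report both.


Step 1: Find the fundamental solution (x₁, y₁) of x² - 5y² = 1.
  Expand √5 as a continued fraction. a₀ = ⌊√5⌋ = 2; iterate m_{k+1} = d_k·a_k − m_k, d_{k+1} = (5 − m_{k+1}²)/d_k, a_{k+1} = ⌊(a₀ + m_{k+1})/d_{k+1}⌋ (starting m₀ = 0, d₀ = 1), with convergents p_k = a_k·p_{k-1} + p_{k-2}, q_k = a_k·q_{k-1} + q_{k-2} (p₋₁ = 1, q₋₁ = 0):
  k = 0: a₀ = 2; p₀/q₀ = 2/1; p₀² − 5·q₀² = 4 − 5 = -1.
  k = 1: m = 2, d = 1, a = ⌊(2 + 2)/1⌋ = 4; p/q = (4·2 + 1)/(4·1 + 0) = 9/4; p² − 5·q² = 81 − 80 = 1.
  The first convergent with p² − 5·q² = 1 gives the fundamental solution (x₁, y₁) = (9, 4).
Step 2: Apply the recurrence (x_{n+1}, y_{n+1}) = (x₁x_n + 5y₁y_n, x₁y_n + y₁x_n) repeatedly.
  From (x_1, y_1) = (9, 4): x_2 = 9·9 + 5·4·4 = 161; y_2 = 9·4 + 4·9 = 72.
Step 3: Verify x_2² - 5·y_2² = 25921 - 25920 = 1 (should be 1). ✓

(x_1, y_1) = (9, 4); (x_2, y_2) = (161, 72).


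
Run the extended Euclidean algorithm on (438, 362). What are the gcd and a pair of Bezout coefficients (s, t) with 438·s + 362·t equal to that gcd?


Euclidean algorithm on (438, 362) — divide until remainder is 0:
  438 = 1 · 362 + 76
  362 = 4 · 76 + 58
  76 = 1 · 58 + 18
  58 = 3 · 18 + 4
  18 = 4 · 4 + 2
  4 = 2 · 2 + 0
gcd(438, 362) = 2.
Track Bezout coefficients alongside the remainders: start with r₀ = 438 = a·1 + b·0 (s = 1, t = 0) and r₁ = 362 = a·0 + b·1 (s = 0, t = 1); each new remainder r_{k+1} = r_{k-1} − q_k·r_k inherits s_{k+1} = s_{k-1} − q_k·s_k, t_{k+1} = t_{k-1} − q_k·t_k, so r_k = a·s_k + b·t_k at every step:
  q = 1: r = 76, s = 1 − 1·0 = 1, t = 0 − 1·1 = -1  (check: 438·1 + 362·(-1) = 76)
  q = 4: r = 58, s = 0 − 4·1 = -4, t = 1 − 4·(-1) = 5  (check: 438·(-4) + 362·5 = 58)
  q = 1: r = 18, s = 1 − 1·(-4) = 5, t = -1 − 1·5 = -6  (check: 438·5 + 362·(-6) = 18)
  q = 3: r = 4, s = -4 − 3·5 = -19, t = 5 − 3·(-6) = 23  (check: 438·(-19) + 362·23 = 4)
  q = 4: r = 2, s = 5 − 4·(-19) = 81, t = -6 − 4·23 = -98  (check: 438·81 + 362·(-98) = 2)
The row with r = 2 (the gcd) gives the Bezout coefficients s = 81, t = -98.
Result: 438 · (81) + 362 · (-98) = 2.

gcd(438, 362) = 2; s = 81, t = -98 (check: 438·81 + 362·(-98) = 2).


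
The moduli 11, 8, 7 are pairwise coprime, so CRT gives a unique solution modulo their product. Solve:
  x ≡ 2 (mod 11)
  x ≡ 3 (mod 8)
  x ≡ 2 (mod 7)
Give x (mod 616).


Moduli 11, 8, 7 are pairwise coprime; by CRT there is a unique solution modulo M = 11 · 8 · 7 = 616.
Solve pairwise, accumulating the modulus:
  Start with x ≡ 2 (mod 11).
  Combine with x ≡ 3 (mod 8): since gcd(11, 8) = 1, we get a unique residue mod 88.
    Write x = 2 + 11·t and substitute into x ≡ 3 (mod 8): 11·t ≡ 3 − 2 = 1 (mod 8).
    Reduce coefficients mod 8: 3·t ≡ 1 (mod 8).
    The inverse of 3 mod 8 is 3 (since 3·3 = 9 = 1·8 + 1), so t ≡ 3·1 = 3 ≡ 3 (mod 8).
    Then x = 2 + 11·3 = 35, valid modulo lcm(11, 8) = 88: x ≡ 35 (mod 88).
  Combine with x ≡ 2 (mod 7): since gcd(88, 7) = 1, we get a unique residue mod 616.
    Write x = 35 + 88·t and substitute into x ≡ 2 (mod 7): 88·t ≡ 2 − 35 = -33 (mod 7).
    Reduce coefficients mod 7: 4·t ≡ 2 (mod 7).
    The inverse of 4 mod 7 is 2 (since 4·2 = 8 = 1·7 + 1), so t ≡ 2·2 = 4 ≡ 4 (mod 7).
    Then x = 35 + 88·4 = 387, valid modulo lcm(88, 7) = 616: x ≡ 387 (mod 616).
Verify: 387 mod 11 = 2 ✓, 387 mod 8 = 3 ✓, 387 mod 7 = 2 ✓.

x ≡ 387 (mod 616).


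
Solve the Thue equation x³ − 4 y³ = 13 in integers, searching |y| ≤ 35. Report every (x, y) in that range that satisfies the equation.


The equation is x³ - 4y³ = 13. For fixed y, x³ = 4·y³ + 13, so a solution requires the RHS to be a perfect cube.
Strategy: iterate y from -35 to 35, compute RHS = 4·y³ + 13, and check whether it is a (positive or negative) perfect cube.
Check small values of y:
  y = 0: RHS = 13 is not a perfect cube.
  y = 1: RHS = 17 is not a perfect cube.
  y = -1: RHS = 9 is not a perfect cube.
  y = 2: RHS = 45 is not a perfect cube.
  y = -2: RHS = -19 is not a perfect cube.
  y = 3: RHS = 121 is not a perfect cube.
  y = -3: RHS = -95 is not a perfect cube.
Continuing the search up to |y| = 35 finds no solutions either.
No (x, y) in the scanned range satisfies the equation.

No integer solutions with |y| ≤ 35.


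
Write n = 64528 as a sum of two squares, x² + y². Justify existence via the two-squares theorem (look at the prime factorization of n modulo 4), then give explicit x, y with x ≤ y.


Step 1: Factor n = 64528 = 2^4 · 37 · 109.
Step 2: Check the mod-4 condition on each prime factor: 2 = 2 (special); 37 ≡ 1 (mod 4), exponent 1; 109 ≡ 1 (mod 4), exponent 1.
All primes ≡ 3 (mod 4) appear to even exponent (or don't appear), so by the two-squares theorem n IS expressible as a sum of two squares.
Step 3: Build a representation. Group n = k² · m with k = 4 and m = 37 · 109 = 4033 (a product of primes ≡ 1 (mod 4)); a representation of m scales to one of n via (k·x)² + (k·y)² = k²(x² + y²). Each prime p ≡ 1 (mod 4) is itself a sum of two squares; find a² by testing p − a² for a perfect square:
  37: 37 − 1² = 36 = 6² ⇒ 37 = 1² + 6².
  109: 109 − 1² = 108, 109 − 2² = 105, 109 − 3² = 100 = 10² ⇒ 109 = 3² + 10².
  Combine using the Brahmagupta–Fibonacci identity (a² + b²)(c² + d²) = (ac − bd)² + (ad + bc)² = (ac + bd)² + (ad − bc)²:
  37 · 109 = 4033: from (1² + 6²)(3² + 10²), take (1·3 − 6·10, 1·10 + 6·3) = (3 − 60, 10 + 18) = (-57, 28); dropping signs (only squares matter) gives (57, 28); check 57² + 28² = 3249 + 784 = 4033 ✓.
  Scale by k = 4: (4·57, 4·28) = (228, 112).
Step 4: Order so x ≤ y and verify: 112² + 228² = 12544 + 51984 = 64528 = n. ✓

n = 64528 = 112² + 228² (one valid representation with x ≤ y).


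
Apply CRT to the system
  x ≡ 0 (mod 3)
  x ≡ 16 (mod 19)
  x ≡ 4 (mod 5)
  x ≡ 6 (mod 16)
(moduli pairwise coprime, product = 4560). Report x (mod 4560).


Product of moduli M = 3 · 19 · 5 · 16 = 4560.
Merge one congruence at a time:
  Start: x ≡ 0 (mod 3).
  Combine with x ≡ 16 (mod 19); new modulus lcm = 57.
    Write x = 0 + 3·t and substitute into x ≡ 16 (mod 19): 3·t ≡ 16 − 0 = 16 (mod 19).
    The inverse of 3 mod 19 is 13 (since 3·13 = 39 = 2·19 + 1), so t ≡ 13·16 = 208 ≡ 18 (mod 19).
    Then x = 0 + 3·18 = 54, valid modulo lcm(3, 19) = 57: x ≡ 54 (mod 57).
  Combine with x ≡ 4 (mod 5); new modulus lcm = 285.
    Write x = 54 + 57·t and substitute into x ≡ 4 (mod 5): 57·t ≡ 4 − 54 = -50 (mod 5).
    Reduce coefficients mod 5: 2·t ≡ 0 (mod 5).
    The inverse of 2 mod 5 is 3 (since 2·3 = 6 = 1·5 + 1), so t ≡ 3·0 = 0 ≡ 0 (mod 5).
    Then x = 54 + 57·0 = 54, valid modulo lcm(57, 5) = 285: x ≡ 54 (mod 285).
  Combine with x ≡ 6 (mod 16); new modulus lcm = 4560.
    Write x = 54 + 285·t and substitute into x ≡ 6 (mod 16): 285·t ≡ 6 − 54 = -48 (mod 16).
    Reduce coefficients mod 16: 13·t ≡ 0 (mod 16).
    The inverse of 13 mod 16 is 5 (since 13·5 = 65 = 4·16 + 1), so t ≡ 5·0 = 0 ≡ 0 (mod 16).
    Then x = 54 + 285·0 = 54, valid modulo lcm(285, 16) = 4560: x ≡ 54 (mod 4560).
Verify against each original: 54 mod 3 = 0, 54 mod 19 = 16, 54 mod 5 = 4, 54 mod 16 = 6.

x ≡ 54 (mod 4560).


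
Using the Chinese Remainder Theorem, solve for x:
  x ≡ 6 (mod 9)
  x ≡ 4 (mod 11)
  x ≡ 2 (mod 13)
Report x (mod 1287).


Moduli 9, 11, 13 are pairwise coprime; by CRT there is a unique solution modulo M = 9 · 11 · 13 = 1287.
Solve pairwise, accumulating the modulus:
  Start with x ≡ 6 (mod 9).
  Combine with x ≡ 4 (mod 11): since gcd(9, 11) = 1, we get a unique residue mod 99.
    Write x = 6 + 9·t and substitute into x ≡ 4 (mod 11): 9·t ≡ 4 − 6 = -2 (mod 11).
    Reduce coefficients mod 11: 9·t ≡ 9 (mod 11).
    The inverse of 9 mod 11 is 5 (since 9·5 = 45 = 4·11 + 1), so t ≡ 5·9 = 45 ≡ 1 (mod 11).
    Then x = 6 + 9·1 = 15, valid modulo lcm(9, 11) = 99: x ≡ 15 (mod 99).
  Combine with x ≡ 2 (mod 13): since gcd(99, 13) = 1, we get a unique residue mod 1287.
    Write x = 15 + 99·t and substitute into x ≡ 2 (mod 13): 99·t ≡ 2 − 15 = -13 (mod 13).
    Reduce coefficients mod 13: 8·t ≡ 0 (mod 13).
    The inverse of 8 mod 13 is 5 (since 8·5 = 40 = 3·13 + 1), so t ≡ 5·0 = 0 ≡ 0 (mod 13).
    Then x = 15 + 99·0 = 15, valid modulo lcm(99, 13) = 1287: x ≡ 15 (mod 1287).
Verify: 15 mod 9 = 6 ✓, 15 mod 11 = 4 ✓, 15 mod 13 = 2 ✓.

x ≡ 15 (mod 1287).


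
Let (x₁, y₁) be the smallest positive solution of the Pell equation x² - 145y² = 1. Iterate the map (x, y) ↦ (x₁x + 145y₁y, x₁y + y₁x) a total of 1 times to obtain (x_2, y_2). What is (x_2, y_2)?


Step 1: Find the fundamental solution (x₁, y₁) of x² - 145y² = 1.
  Expand √145 as a continued fraction. a₀ = ⌊√145⌋ = 12; iterate m_{k+1} = d_k·a_k − m_k, d_{k+1} = (145 − m_{k+1}²)/d_k, a_{k+1} = ⌊(a₀ + m_{k+1})/d_{k+1}⌋ (starting m₀ = 0, d₀ = 1), with convergents p_k = a_k·p_{k-1} + p_{k-2}, q_k = a_k·q_{k-1} + q_{k-2} (p₋₁ = 1, q₋₁ = 0):
  k = 0: a₀ = 12; p₀/q₀ = 12/1; p₀² − 145·q₀² = 144 − 145 = -1.
  k = 1: m = 12, d = 1, a = ⌊(12 + 12)/1⌋ = 24; p/q = (24·12 + 1)/(24·1 + 0) = 289/24; p² − 145·q² = 83521 − 83520 = 1.
  The first convergent with p² − 145·q² = 1 gives the fundamental solution (x₁, y₁) = (289, 24).
Step 2: Apply the recurrence (x_{n+1}, y_{n+1}) = (x₁x_n + 145y₁y_n, x₁y_n + y₁x_n) repeatedly.
  From (x_1, y_1) = (289, 24): x_2 = 289·289 + 145·24·24 = 167041; y_2 = 289·24 + 24·289 = 13872.
Step 3: Verify x_2² - 145·y_2² = 27902695681 - 27902695680 = 1 (should be 1). ✓

(x_1, y_1) = (289, 24); (x_2, y_2) = (167041, 13872).


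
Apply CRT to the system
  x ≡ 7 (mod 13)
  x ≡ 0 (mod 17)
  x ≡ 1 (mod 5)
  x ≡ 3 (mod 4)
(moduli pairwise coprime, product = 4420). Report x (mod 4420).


Product of moduli M = 13 · 17 · 5 · 4 = 4420.
Merge one congruence at a time:
  Start: x ≡ 7 (mod 13).
  Combine with x ≡ 0 (mod 17); new modulus lcm = 221.
    Write x = 7 + 13·t and substitute into x ≡ 0 (mod 17): 13·t ≡ 0 − 7 = -7 (mod 17).
    Reduce coefficients mod 17: 13·t ≡ 10 (mod 17).
    The inverse of 13 mod 17 is 4 (since 13·4 = 52 = 3·17 + 1), so t ≡ 4·10 = 40 ≡ 6 (mod 17).
    Then x = 7 + 13·6 = 85, valid modulo lcm(13, 17) = 221: x ≡ 85 (mod 221).
  Combine with x ≡ 1 (mod 5); new modulus lcm = 1105.
    Write x = 85 + 221·t and substitute into x ≡ 1 (mod 5): 221·t ≡ 1 − 85 = -84 (mod 5).
    Reduce coefficients mod 5: 1·t ≡ 1 (mod 5).
    So t ≡ 1 (mod 5).
    Then x = 85 + 221·1 = 306, valid modulo lcm(221, 5) = 1105: x ≡ 306 (mod 1105).
  Combine with x ≡ 3 (mod 4); new modulus lcm = 4420.
    Write x = 306 + 1105·t and substitute into x ≡ 3 (mod 4): 1105·t ≡ 3 − 306 = -303 (mod 4).
    Reduce coefficients mod 4: 1·t ≡ 1 (mod 4).
    So t ≡ 1 (mod 4).
    Then x = 306 + 1105·1 = 1411, valid modulo lcm(1105, 4) = 4420: x ≡ 1411 (mod 4420).
Verify against each original: 1411 mod 13 = 7, 1411 mod 17 = 0, 1411 mod 5 = 1, 1411 mod 4 = 3.

x ≡ 1411 (mod 4420).


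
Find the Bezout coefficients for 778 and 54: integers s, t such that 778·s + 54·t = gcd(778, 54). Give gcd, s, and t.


Euclidean algorithm on (778, 54) — divide until remainder is 0:
  778 = 14 · 54 + 22
  54 = 2 · 22 + 10
  22 = 2 · 10 + 2
  10 = 5 · 2 + 0
gcd(778, 54) = 2.
Track Bezout coefficients alongside the remainders: start with r₀ = 778 = a·1 + b·0 (s = 1, t = 0) and r₁ = 54 = a·0 + b·1 (s = 0, t = 1); each new remainder r_{k+1} = r_{k-1} − q_k·r_k inherits s_{k+1} = s_{k-1} − q_k·s_k, t_{k+1} = t_{k-1} − q_k·t_k, so r_k = a·s_k + b·t_k at every step:
  q = 14: r = 22, s = 1 − 14·0 = 1, t = 0 − 14·1 = -14  (check: 778·1 + 54·(-14) = 22)
  q = 2: r = 10, s = 0 − 2·1 = -2, t = 1 − 2·(-14) = 29  (check: 778·(-2) + 54·29 = 10)
  q = 2: r = 2, s = 1 − 2·(-2) = 5, t = -14 − 2·29 = -72  (check: 778·5 + 54·(-72) = 2)
The row with r = 2 (the gcd) gives the Bezout coefficients s = 5, t = -72.
Result: 778 · (5) + 54 · (-72) = 2.

gcd(778, 54) = 2; s = 5, t = -72 (check: 778·5 + 54·(-72) = 2).


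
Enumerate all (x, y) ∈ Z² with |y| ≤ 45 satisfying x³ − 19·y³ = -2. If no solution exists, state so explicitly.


The equation is x³ - 19y³ = -2. For fixed y, x³ = 19·y³ − 2, so a solution requires the RHS to be a perfect cube.
Strategy: iterate y from -45 to 45, compute RHS = 19·y³ − 2, and check whether it is a (positive or negative) perfect cube.
Check small values of y:
  y = 0: RHS = -2 is not a perfect cube.
  y = 1: RHS = 17 is not a perfect cube.
  y = -1: RHS = -21 is not a perfect cube.
  y = 2: RHS = 150 is not a perfect cube.
  y = -2: RHS = -154 is not a perfect cube.
  y = 3: RHS = 511 is not a perfect cube.
  y = -3: RHS = -515 is not a perfect cube.
Continuing the search up to |y| = 45 finds no solutions either.
No (x, y) in the scanned range satisfies the equation.

No integer solutions with |y| ≤ 45.


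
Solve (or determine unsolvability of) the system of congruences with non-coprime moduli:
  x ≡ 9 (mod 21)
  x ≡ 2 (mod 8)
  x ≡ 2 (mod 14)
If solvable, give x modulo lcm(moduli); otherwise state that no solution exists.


Moduli 21, 8, 14 are not pairwise coprime, so CRT works modulo lcm(m_i) when all pairwise compatibility conditions hold.
Pairwise compatibility: gcd(m_i, m_j) must divide a_i - a_j for every pair.
Merge one congruence at a time:
  Start: x ≡ 9 (mod 21).
  Combine with x ≡ 2 (mod 8): gcd(21, 8) = 1; 2 - 9 = -7, which IS divisible by 1, so compatible.
    Write x = 9 + 21·t and substitute into x ≡ 2 (mod 8): 21·t ≡ 2 − 9 = -7 (mod 8).
    Reduce coefficients mod 8: 5·t ≡ 1 (mod 8).
    The inverse of 5 mod 8 is 5 (since 5·5 = 25 = 3·8 + 1), so t ≡ 5·1 = 5 ≡ 5 (mod 8).
    Then x = 9 + 21·5 = 114, valid modulo lcm(21, 8) = 168: x ≡ 114 (mod 168).
  Combine with x ≡ 2 (mod 14): gcd(168, 14) = 14; 2 - 114 = -112, which IS divisible by 14, so compatible.
    Write x = 114 + 168·t and substitute into x ≡ 2 (mod 14): 168·t ≡ 2 − 114 = -112 (mod 14).
    Divide the congruence (and modulus) by g = 14: 12·t ≡ -8 (mod 1).
    Modulo 1 every t works; take t = 0.
    Then x = 114 + 168·0 = 114, valid modulo lcm(168, 14) = 168: x ≡ 114 (mod 168).
Verify: 114 mod 21 = 9, 114 mod 8 = 2, 114 mod 14 = 2.

x ≡ 114 (mod 168).


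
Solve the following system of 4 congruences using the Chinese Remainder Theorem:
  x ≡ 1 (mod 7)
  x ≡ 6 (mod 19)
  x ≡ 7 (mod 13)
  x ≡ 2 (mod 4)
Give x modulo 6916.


Product of moduli M = 7 · 19 · 13 · 4 = 6916.
Merge one congruence at a time:
  Start: x ≡ 1 (mod 7).
  Combine with x ≡ 6 (mod 19); new modulus lcm = 133.
    Write x = 1 + 7·t and substitute into x ≡ 6 (mod 19): 7·t ≡ 6 − 1 = 5 (mod 19).
    The inverse of 7 mod 19 is 11 (since 7·11 = 77 = 4·19 + 1), so t ≡ 11·5 = 55 ≡ 17 (mod 19).
    Then x = 1 + 7·17 = 120, valid modulo lcm(7, 19) = 133: x ≡ 120 (mod 133).
  Combine with x ≡ 7 (mod 13); new modulus lcm = 1729.
    Write x = 120 + 133·t and substitute into x ≡ 7 (mod 13): 133·t ≡ 7 − 120 = -113 (mod 13).
    Reduce coefficients mod 13: 3·t ≡ 4 (mod 13).
    The inverse of 3 mod 13 is 9 (since 3·9 = 27 = 2·13 + 1), so t ≡ 9·4 = 36 ≡ 10 (mod 13).
    Then x = 120 + 133·10 = 1450, valid modulo lcm(133, 13) = 1729: x ≡ 1450 (mod 1729).
  Combine with x ≡ 2 (mod 4); new modulus lcm = 6916.
    Write x = 1450 + 1729·t and substitute into x ≡ 2 (mod 4): 1729·t ≡ 2 − 1450 = -1448 (mod 4).
    Reduce coefficients mod 4: 1·t ≡ 0 (mod 4).
    So t ≡ 0 (mod 4).
    Then x = 1450 + 1729·0 = 1450, valid modulo lcm(1729, 4) = 6916: x ≡ 1450 (mod 6916).
Verify against each original: 1450 mod 7 = 1, 1450 mod 19 = 6, 1450 mod 13 = 7, 1450 mod 4 = 2.

x ≡ 1450 (mod 6916).


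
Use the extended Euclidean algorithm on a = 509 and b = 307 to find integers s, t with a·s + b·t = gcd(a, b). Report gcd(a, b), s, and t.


Euclidean algorithm on (509, 307) — divide until remainder is 0:
  509 = 1 · 307 + 202
  307 = 1 · 202 + 105
  202 = 1 · 105 + 97
  105 = 1 · 97 + 8
  97 = 12 · 8 + 1
  8 = 8 · 1 + 0
gcd(509, 307) = 1.
Track Bezout coefficients alongside the remainders: start with r₀ = 509 = a·1 + b·0 (s = 1, t = 0) and r₁ = 307 = a·0 + b·1 (s = 0, t = 1); each new remainder r_{k+1} = r_{k-1} − q_k·r_k inherits s_{k+1} = s_{k-1} − q_k·s_k, t_{k+1} = t_{k-1} − q_k·t_k, so r_k = a·s_k + b·t_k at every step:
  q = 1: r = 202, s = 1 − 1·0 = 1, t = 0 − 1·1 = -1  (check: 509·1 + 307·(-1) = 202)
  q = 1: r = 105, s = 0 − 1·1 = -1, t = 1 − 1·(-1) = 2  (check: 509·(-1) + 307·2 = 105)
  q = 1: r = 97, s = 1 − 1·(-1) = 2, t = -1 − 1·2 = -3  (check: 509·2 + 307·(-3) = 97)
  q = 1: r = 8, s = -1 − 1·2 = -3, t = 2 − 1·(-3) = 5  (check: 509·(-3) + 307·5 = 8)
  q = 12: r = 1, s = 2 − 12·(-3) = 38, t = -3 − 12·5 = -63  (check: 509·38 + 307·(-63) = 1)
The row with r = 1 (the gcd) gives the Bezout coefficients s = 38, t = -63.
Result: 509 · (38) + 307 · (-63) = 1.

gcd(509, 307) = 1; s = 38, t = -63 (check: 509·38 + 307·(-63) = 1).


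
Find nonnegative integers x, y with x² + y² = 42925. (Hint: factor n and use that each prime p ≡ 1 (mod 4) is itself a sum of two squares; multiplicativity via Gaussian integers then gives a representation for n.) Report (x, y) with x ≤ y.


Step 1: Factor n = 42925 = 5^2 · 17 · 101.
Step 2: Check the mod-4 condition on each prime factor: 5 ≡ 1 (mod 4), exponent 2; 17 ≡ 1 (mod 4), exponent 1; 101 ≡ 1 (mod 4), exponent 1.
All primes ≡ 3 (mod 4) appear to even exponent (or don't appear), so by the two-squares theorem n IS expressible as a sum of two squares.
Step 3: Build a representation. Group n = k² · m with k = 5 and m = 17 · 101 = 1717 (a product of primes ≡ 1 (mod 4)); a representation of m scales to one of n via (k·x)² + (k·y)² = k²(x² + y²). Each prime p ≡ 1 (mod 4) is itself a sum of two squares; find a² by testing p − a² for a perfect square:
  17: 17 − 1² = 16 = 4² ⇒ 17 = 1² + 4².
  101: 101 − 1² = 100 = 10² ⇒ 101 = 1² + 10².
  Combine using the Brahmagupta–Fibonacci identity (a² + b²)(c² + d²) = (ac − bd)² + (ad + bc)² = (ac + bd)² + (ad − bc)²:
  17 · 101 = 1717: from (1² + 4²)(1² + 10²), take (1·1 − 4·10, 1·10 + 4·1) = (1 − 40, 10 + 4) = (-39, 14); dropping signs (only squares matter) gives (39, 14); check 39² + 14² = 1521 + 196 = 1717 ✓.
  Scale by k = 5: (5·39, 5·14) = (195, 70).
Step 4: Order so x ≤ y and verify: 70² + 195² = 4900 + 38025 = 42925 = n. ✓

n = 42925 = 70² + 195² (one valid representation with x ≤ y).


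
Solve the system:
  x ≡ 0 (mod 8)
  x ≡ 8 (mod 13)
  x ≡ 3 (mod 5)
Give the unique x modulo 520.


Moduli 8, 13, 5 are pairwise coprime; by CRT there is a unique solution modulo M = 8 · 13 · 5 = 520.
Solve pairwise, accumulating the modulus:
  Start with x ≡ 0 (mod 8).
  Combine with x ≡ 8 (mod 13): since gcd(8, 13) = 1, we get a unique residue mod 104.
    Write x = 0 + 8·t and substitute into x ≡ 8 (mod 13): 8·t ≡ 8 − 0 = 8 (mod 13).
    The inverse of 8 mod 13 is 5 (since 8·5 = 40 = 3·13 + 1), so t ≡ 5·8 = 40 ≡ 1 (mod 13).
    Then x = 0 + 8·1 = 8, valid modulo lcm(8, 13) = 104: x ≡ 8 (mod 104).
  Combine with x ≡ 3 (mod 5): since gcd(104, 5) = 1, we get a unique residue mod 520.
    Write x = 8 + 104·t and substitute into x ≡ 3 (mod 5): 104·t ≡ 3 − 8 = -5 (mod 5).
    Reduce coefficients mod 5: 4·t ≡ 0 (mod 5).
    The inverse of 4 mod 5 is 4 (since 4·4 = 16 = 3·5 + 1), so t ≡ 4·0 = 0 ≡ 0 (mod 5).
    Then x = 8 + 104·0 = 8, valid modulo lcm(104, 5) = 520: x ≡ 8 (mod 520).
Verify: 8 mod 8 = 0 ✓, 8 mod 13 = 8 ✓, 8 mod 5 = 3 ✓.

x ≡ 8 (mod 520).


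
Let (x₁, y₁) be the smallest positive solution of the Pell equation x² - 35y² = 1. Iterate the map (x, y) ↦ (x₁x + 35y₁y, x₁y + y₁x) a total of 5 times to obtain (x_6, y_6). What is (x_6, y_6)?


Step 1: Find the fundamental solution (x₁, y₁) of x² - 35y² = 1.
  Expand √35 as a continued fraction. a₀ = ⌊√35⌋ = 5; iterate m_{k+1} = d_k·a_k − m_k, d_{k+1} = (35 − m_{k+1}²)/d_k, a_{k+1} = ⌊(a₀ + m_{k+1})/d_{k+1}⌋ (starting m₀ = 0, d₀ = 1), with convergents p_k = a_k·p_{k-1} + p_{k-2}, q_k = a_k·q_{k-1} + q_{k-2} (p₋₁ = 1, q₋₁ = 0):
  k = 0: a₀ = 5; p₀/q₀ = 5/1; p₀² − 35·q₀² = 25 − 35 = -10.
  k = 1: m = 5, d = 10, a = ⌊(5 + 5)/10⌋ = 1; p/q = (1·5 + 1)/(1·1 + 0) = 6/1; p² − 35·q² = 36 − 35 = 1.
  The first convergent with p² − 35·q² = 1 gives the fundamental solution (x₁, y₁) = (6, 1).
Step 2: Apply the recurrence (x_{n+1}, y_{n+1}) = (x₁x_n + 35y₁y_n, x₁y_n + y₁x_n) repeatedly.
  From (x_1, y_1) = (6, 1): x_2 = 6·6 + 35·1·1 = 71; y_2 = 6·1 + 1·6 = 12.
  From (x_2, y_2) = (71, 12): x_3 = 6·71 + 35·1·12 = 846; y_3 = 6·12 + 1·71 = 143.
  From (x_3, y_3) = (846, 143): x_4 = 6·846 + 35·1·143 = 10081; y_4 = 6·143 + 1·846 = 1704.
  From (x_4, y_4) = (10081, 1704): x_5 = 6·10081 + 35·1·1704 = 120126; y_5 = 6·1704 + 1·10081 = 20305.
  From (x_5, y_5) = (120126, 20305): x_6 = 6·120126 + 35·1·20305 = 1431431; y_6 = 6·20305 + 1·120126 = 241956.
Step 3: Verify x_6² - 35·y_6² = 2048994707761 - 2048994707760 = 1 (should be 1). ✓

(x_1, y_1) = (6, 1); (x_6, y_6) = (1431431, 241956).


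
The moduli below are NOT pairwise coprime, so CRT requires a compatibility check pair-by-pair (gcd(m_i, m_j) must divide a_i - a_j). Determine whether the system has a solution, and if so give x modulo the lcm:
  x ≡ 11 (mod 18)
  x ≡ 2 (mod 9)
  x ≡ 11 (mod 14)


Moduli 18, 9, 14 are not pairwise coprime, so CRT works modulo lcm(m_i) when all pairwise compatibility conditions hold.
Pairwise compatibility: gcd(m_i, m_j) must divide a_i - a_j for every pair.
Merge one congruence at a time:
  Start: x ≡ 11 (mod 18).
  Combine with x ≡ 2 (mod 9): gcd(18, 9) = 9; 2 - 11 = -9, which IS divisible by 9, so compatible.
    Write x = 11 + 18·t and substitute into x ≡ 2 (mod 9): 18·t ≡ 2 − 11 = -9 (mod 9).
    Divide the congruence (and modulus) by g = 9: 2·t ≡ -1 (mod 1).
    Modulo 1 every t works; take t = 0.
    Then x = 11 + 18·0 = 11, valid modulo lcm(18, 9) = 18: x ≡ 11 (mod 18).
  Combine with x ≡ 11 (mod 14): gcd(18, 14) = 2; 11 - 11 = 0, which IS divisible by 2, so compatible.
    Write x = 11 + 18·t and substitute into x ≡ 11 (mod 14): 18·t ≡ 11 − 11 = 0 (mod 14).
    Divide the congruence (and modulus) by g = 2: 9·t ≡ 0 (mod 7).
    Reduce coefficients mod 7: 2·t ≡ 0 (mod 7).
    The inverse of 2 mod 7 is 4 (since 2·4 = 8 = 1·7 + 1), so t ≡ 4·0 = 0 ≡ 0 (mod 7).
    Then x = 11 + 18·0 = 11, valid modulo lcm(18, 14) = 126: x ≡ 11 (mod 126).
Verify: 11 mod 18 = 11, 11 mod 9 = 2, 11 mod 14 = 11.

x ≡ 11 (mod 126).


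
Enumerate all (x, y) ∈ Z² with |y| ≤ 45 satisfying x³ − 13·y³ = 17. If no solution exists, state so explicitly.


The equation is x³ - 13y³ = 17. For fixed y, x³ = 13·y³ + 17, so a solution requires the RHS to be a perfect cube.
Strategy: iterate y from -45 to 45, compute RHS = 13·y³ + 17, and check whether it is a (positive or negative) perfect cube.
Check small values of y:
  y = 0: RHS = 17 is not a perfect cube.
  y = 1: RHS = 30 is not a perfect cube.
  y = -1: RHS = 4 is not a perfect cube.
  y = 2: RHS = 121 is not a perfect cube.
  y = -2: RHS = -87 is not a perfect cube.
  y = 3: RHS = 368 is not a perfect cube.
  y = -3: RHS = -334 is not a perfect cube.
Continuing the search up to |y| = 45 finds no solutions either.
No (x, y) in the scanned range satisfies the equation.

No integer solutions with |y| ≤ 45.


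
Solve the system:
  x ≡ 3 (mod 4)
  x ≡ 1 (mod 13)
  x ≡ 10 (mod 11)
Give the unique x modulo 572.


Moduli 4, 13, 11 are pairwise coprime; by CRT there is a unique solution modulo M = 4 · 13 · 11 = 572.
Solve pairwise, accumulating the modulus:
  Start with x ≡ 3 (mod 4).
  Combine with x ≡ 1 (mod 13): since gcd(4, 13) = 1, we get a unique residue mod 52.
    Write x = 3 + 4·t and substitute into x ≡ 1 (mod 13): 4·t ≡ 1 − 3 = -2 (mod 13).
    Reduce coefficients mod 13: 4·t ≡ 11 (mod 13).
    The inverse of 4 mod 13 is 10 (since 4·10 = 40 = 3·13 + 1), so t ≡ 10·11 = 110 ≡ 6 (mod 13).
    Then x = 3 + 4·6 = 27, valid modulo lcm(4, 13) = 52: x ≡ 27 (mod 52).
  Combine with x ≡ 10 (mod 11): since gcd(52, 11) = 1, we get a unique residue mod 572.
    Write x = 27 + 52·t and substitute into x ≡ 10 (mod 11): 52·t ≡ 10 − 27 = -17 (mod 11).
    Reduce coefficients mod 11: 8·t ≡ 5 (mod 11).
    The inverse of 8 mod 11 is 7 (since 8·7 = 56 = 5·11 + 1), so t ≡ 7·5 = 35 ≡ 2 (mod 11).
    Then x = 27 + 52·2 = 131, valid modulo lcm(52, 11) = 572: x ≡ 131 (mod 572).
Verify: 131 mod 4 = 3 ✓, 131 mod 13 = 1 ✓, 131 mod 11 = 10 ✓.

x ≡ 131 (mod 572).


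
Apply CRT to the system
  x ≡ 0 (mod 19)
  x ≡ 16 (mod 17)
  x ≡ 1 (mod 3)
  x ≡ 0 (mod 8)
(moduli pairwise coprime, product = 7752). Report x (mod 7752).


Product of moduli M = 19 · 17 · 3 · 8 = 7752.
Merge one congruence at a time:
  Start: x ≡ 0 (mod 19).
  Combine with x ≡ 16 (mod 17); new modulus lcm = 323.
    Write x = 0 + 19·t and substitute into x ≡ 16 (mod 17): 19·t ≡ 16 − 0 = 16 (mod 17).
    Reduce coefficients mod 17: 2·t ≡ 16 (mod 17).
    The inverse of 2 mod 17 is 9 (since 2·9 = 18 = 1·17 + 1), so t ≡ 9·16 = 144 ≡ 8 (mod 17).
    Then x = 0 + 19·8 = 152, valid modulo lcm(19, 17) = 323: x ≡ 152 (mod 323).
  Combine with x ≡ 1 (mod 3); new modulus lcm = 969.
    Write x = 152 + 323·t and substitute into x ≡ 1 (mod 3): 323·t ≡ 1 − 152 = -151 (mod 3).
    Reduce coefficients mod 3: 2·t ≡ 2 (mod 3).
    The inverse of 2 mod 3 is 2 (since 2·2 = 4 = 1·3 + 1), so t ≡ 2·2 = 4 ≡ 1 (mod 3).
    Then x = 152 + 323·1 = 475, valid modulo lcm(323, 3) = 969: x ≡ 475 (mod 969).
  Combine with x ≡ 0 (mod 8); new modulus lcm = 7752.
    Write x = 475 + 969·t and substitute into x ≡ 0 (mod 8): 969·t ≡ 0 − 475 = -475 (mod 8).
    Reduce coefficients mod 8: 1·t ≡ 5 (mod 8).
    So t ≡ 5 (mod 8).
    Then x = 475 + 969·5 = 5320, valid modulo lcm(969, 8) = 7752: x ≡ 5320 (mod 7752).
Verify against each original: 5320 mod 19 = 0, 5320 mod 17 = 16, 5320 mod 3 = 1, 5320 mod 8 = 0.

x ≡ 5320 (mod 7752).


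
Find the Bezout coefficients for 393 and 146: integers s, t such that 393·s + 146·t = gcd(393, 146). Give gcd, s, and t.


Euclidean algorithm on (393, 146) — divide until remainder is 0:
  393 = 2 · 146 + 101
  146 = 1 · 101 + 45
  101 = 2 · 45 + 11
  45 = 4 · 11 + 1
  11 = 11 · 1 + 0
gcd(393, 146) = 1.
Track Bezout coefficients alongside the remainders: start with r₀ = 393 = a·1 + b·0 (s = 1, t = 0) and r₁ = 146 = a·0 + b·1 (s = 0, t = 1); each new remainder r_{k+1} = r_{k-1} − q_k·r_k inherits s_{k+1} = s_{k-1} − q_k·s_k, t_{k+1} = t_{k-1} − q_k·t_k, so r_k = a·s_k + b·t_k at every step:
  q = 2: r = 101, s = 1 − 2·0 = 1, t = 0 − 2·1 = -2  (check: 393·1 + 146·(-2) = 101)
  q = 1: r = 45, s = 0 − 1·1 = -1, t = 1 − 1·(-2) = 3  (check: 393·(-1) + 146·3 = 45)
  q = 2: r = 11, s = 1 − 2·(-1) = 3, t = -2 − 2·3 = -8  (check: 393·3 + 146·(-8) = 11)
  q = 4: r = 1, s = -1 − 4·3 = -13, t = 3 − 4·(-8) = 35  (check: 393·(-13) + 146·35 = 1)
The row with r = 1 (the gcd) gives the Bezout coefficients s = -13, t = 35.
Result: 393 · (-13) + 146 · (35) = 1.

gcd(393, 146) = 1; s = -13, t = 35 (check: 393·(-13) + 146·35 = 1).


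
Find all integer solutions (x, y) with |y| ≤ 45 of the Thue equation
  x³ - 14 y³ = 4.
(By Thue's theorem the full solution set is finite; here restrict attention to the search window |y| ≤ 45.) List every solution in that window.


The equation is x³ - 14y³ = 4. For fixed y, x³ = 14·y³ + 4, so a solution requires the RHS to be a perfect cube.
Strategy: iterate y from -45 to 45, compute RHS = 14·y³ + 4, and check whether it is a (positive or negative) perfect cube.
Check small values of y:
  y = 0: RHS = 4 is not a perfect cube.
  y = 1: RHS = 18 is not a perfect cube.
  y = -1: RHS = -10 is not a perfect cube.
  y = 2: RHS = 116 is not a perfect cube.
  y = -2: RHS = -108 is not a perfect cube.
  y = 3: RHS = 382 is not a perfect cube.
  y = -3: RHS = -374 is not a perfect cube.
Continuing the search up to |y| = 45 finds no solutions either.
No (x, y) in the scanned range satisfies the equation.

No integer solutions with |y| ≤ 45.


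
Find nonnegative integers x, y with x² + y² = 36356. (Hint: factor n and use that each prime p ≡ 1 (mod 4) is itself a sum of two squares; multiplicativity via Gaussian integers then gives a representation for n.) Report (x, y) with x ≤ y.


Step 1: Factor n = 36356 = 2^2 · 61 · 149.
Step 2: Check the mod-4 condition on each prime factor: 2 = 2 (special); 61 ≡ 1 (mod 4), exponent 1; 149 ≡ 1 (mod 4), exponent 1.
All primes ≡ 3 (mod 4) appear to even exponent (or don't appear), so by the two-squares theorem n IS expressible as a sum of two squares.
Step 3: Build a representation. Group n = k² · m with k = 2 and m = 61 · 149 = 9089 (a product of primes ≡ 1 (mod 4)); a representation of m scales to one of n via (k·x)² + (k·y)² = k²(x² + y²). Each prime p ≡ 1 (mod 4) is itself a sum of two squares; find a² by testing p − a² for a perfect square:
  61: 61 − 1² = 60, 61 − 2² = 57, 61 − 3² = 52, 61 − 4² = 45, 61 − 5² = 36 = 6² ⇒ 61 = 5² + 6².
  149: 149 − 1² = 148, 149 − 2² = 145, 149 − 3² = 140, 149 − 4² = 133, 149 − 5² = 124, 149 − 6² = 113, 149 − 7² = 100 = 10² ⇒ 149 = 7² + 10².
  Combine using the Brahmagupta–Fibonacci identity (a² + b²)(c² + d²) = (ac − bd)² + (ad + bc)² = (ac + bd)² + (ad − bc)²:
  61 · 149 = 9089: from (5² + 6²)(7² + 10²), take (5·7 − 6·10, 5·10 + 6·7) = (35 − 60, 50 + 42) = (-25, 92); dropping signs (only squares matter) gives (25, 92); check 25² + 92² = 625 + 8464 = 9089 ✓.
  Scale by k = 2: (2·25, 2·92) = (50, 184).
Step 4: Order so x ≤ y and verify: 50² + 184² = 2500 + 33856 = 36356 = n. ✓

n = 36356 = 50² + 184² (one valid representation with x ≤ y).


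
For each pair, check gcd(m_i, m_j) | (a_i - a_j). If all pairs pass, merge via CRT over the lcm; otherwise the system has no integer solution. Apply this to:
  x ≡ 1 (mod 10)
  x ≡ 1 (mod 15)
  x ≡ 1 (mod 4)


Moduli 10, 15, 4 are not pairwise coprime, so CRT works modulo lcm(m_i) when all pairwise compatibility conditions hold.
Pairwise compatibility: gcd(m_i, m_j) must divide a_i - a_j for every pair.
Merge one congruence at a time:
  Start: x ≡ 1 (mod 10).
  Combine with x ≡ 1 (mod 15): gcd(10, 15) = 5; 1 - 1 = 0, which IS divisible by 5, so compatible.
    Write x = 1 + 10·t and substitute into x ≡ 1 (mod 15): 10·t ≡ 1 − 1 = 0 (mod 15).
    Divide the congruence (and modulus) by g = 5: 2·t ≡ 0 (mod 3).
    The inverse of 2 mod 3 is 2 (since 2·2 = 4 = 1·3 + 1), so t ≡ 2·0 = 0 ≡ 0 (mod 3).
    Then x = 1 + 10·0 = 1, valid modulo lcm(10, 15) = 30: x ≡ 1 (mod 30).
  Combine with x ≡ 1 (mod 4): gcd(30, 4) = 2; 1 - 1 = 0, which IS divisible by 2, so compatible.
    Write x = 1 + 30·t and substitute into x ≡ 1 (mod 4): 30·t ≡ 1 − 1 = 0 (mod 4).
    Divide the congruence (and modulus) by g = 2: 15·t ≡ 0 (mod 2).
    Reduce coefficients mod 2: 1·t ≡ 0 (mod 2).
    So t ≡ 0 (mod 2).
    Then x = 1 + 30·0 = 1, valid modulo lcm(30, 4) = 60: x ≡ 1 (mod 60).
Verify: 1 mod 10 = 1, 1 mod 15 = 1, 1 mod 4 = 1.

x ≡ 1 (mod 60).


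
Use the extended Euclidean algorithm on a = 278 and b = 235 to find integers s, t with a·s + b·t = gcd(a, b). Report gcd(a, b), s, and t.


Euclidean algorithm on (278, 235) — divide until remainder is 0:
  278 = 1 · 235 + 43
  235 = 5 · 43 + 20
  43 = 2 · 20 + 3
  20 = 6 · 3 + 2
  3 = 1 · 2 + 1
  2 = 2 · 1 + 0
gcd(278, 235) = 1.
Track Bezout coefficients alongside the remainders: start with r₀ = 278 = a·1 + b·0 (s = 1, t = 0) and r₁ = 235 = a·0 + b·1 (s = 0, t = 1); each new remainder r_{k+1} = r_{k-1} − q_k·r_k inherits s_{k+1} = s_{k-1} − q_k·s_k, t_{k+1} = t_{k-1} − q_k·t_k, so r_k = a·s_k + b·t_k at every step:
  q = 1: r = 43, s = 1 − 1·0 = 1, t = 0 − 1·1 = -1  (check: 278·1 + 235·(-1) = 43)
  q = 5: r = 20, s = 0 − 5·1 = -5, t = 1 − 5·(-1) = 6  (check: 278·(-5) + 235·6 = 20)
  q = 2: r = 3, s = 1 − 2·(-5) = 11, t = -1 − 2·6 = -13  (check: 278·11 + 235·(-13) = 3)
  q = 6: r = 2, s = -5 − 6·11 = -71, t = 6 − 6·(-13) = 84  (check: 278·(-71) + 235·84 = 2)
  q = 1: r = 1, s = 11 − 1·(-71) = 82, t = -13 − 1·84 = -97  (check: 278·82 + 235·(-97) = 1)
The row with r = 1 (the gcd) gives the Bezout coefficients s = 82, t = -97.
Result: 278 · (82) + 235 · (-97) = 1.

gcd(278, 235) = 1; s = 82, t = -97 (check: 278·82 + 235·(-97) = 1).


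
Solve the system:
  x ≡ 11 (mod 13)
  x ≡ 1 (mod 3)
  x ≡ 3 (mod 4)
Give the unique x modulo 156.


Moduli 13, 3, 4 are pairwise coprime; by CRT there is a unique solution modulo M = 13 · 3 · 4 = 156.
Solve pairwise, accumulating the modulus:
  Start with x ≡ 11 (mod 13).
  Combine with x ≡ 1 (mod 3): since gcd(13, 3) = 1, we get a unique residue mod 39.
    Write x = 11 + 13·t and substitute into x ≡ 1 (mod 3): 13·t ≡ 1 − 11 = -10 (mod 3).
    Reduce coefficients mod 3: 1·t ≡ 2 (mod 3).
    So t ≡ 2 (mod 3).
    Then x = 11 + 13·2 = 37, valid modulo lcm(13, 3) = 39: x ≡ 37 (mod 39).
  Combine with x ≡ 3 (mod 4): since gcd(39, 4) = 1, we get a unique residue mod 156.
    Write x = 37 + 39·t and substitute into x ≡ 3 (mod 4): 39·t ≡ 3 − 37 = -34 (mod 4).
    Reduce coefficients mod 4: 3·t ≡ 2 (mod 4).
    The inverse of 3 mod 4 is 3 (since 3·3 = 9 = 2·4 + 1), so t ≡ 3·2 = 6 ≡ 2 (mod 4).
    Then x = 37 + 39·2 = 115, valid modulo lcm(39, 4) = 156: x ≡ 115 (mod 156).
Verify: 115 mod 13 = 11 ✓, 115 mod 3 = 1 ✓, 115 mod 4 = 3 ✓.

x ≡ 115 (mod 156).


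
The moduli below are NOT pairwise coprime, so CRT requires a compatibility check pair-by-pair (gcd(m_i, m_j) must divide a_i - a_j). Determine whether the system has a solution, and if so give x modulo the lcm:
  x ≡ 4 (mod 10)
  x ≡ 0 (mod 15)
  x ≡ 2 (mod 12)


Moduli 10, 15, 12 are not pairwise coprime, so CRT works modulo lcm(m_i) when all pairwise compatibility conditions hold.
Pairwise compatibility: gcd(m_i, m_j) must divide a_i - a_j for every pair.
Merge one congruence at a time:
  Start: x ≡ 4 (mod 10).
  Combine with x ≡ 0 (mod 15): gcd(10, 15) = 5, and 0 - 4 = -4 is NOT divisible by 5.
    ⇒ system is inconsistent (no integer solution).

No solution (the system is inconsistent).


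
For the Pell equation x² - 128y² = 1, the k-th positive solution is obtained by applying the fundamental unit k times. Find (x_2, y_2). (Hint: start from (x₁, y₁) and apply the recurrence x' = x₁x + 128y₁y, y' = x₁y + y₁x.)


Step 1: Find the fundamental solution (x₁, y₁) of x² - 128y² = 1.
  Expand √128 as a continued fraction. a₀ = ⌊√128⌋ = 11; iterate m_{k+1} = d_k·a_k − m_k, d_{k+1} = (128 − m_{k+1}²)/d_k, a_{k+1} = ⌊(a₀ + m_{k+1})/d_{k+1}⌋ (starting m₀ = 0, d₀ = 1), with convergents p_k = a_k·p_{k-1} + p_{k-2}, q_k = a_k·q_{k-1} + q_{k-2} (p₋₁ = 1, q₋₁ = 0):
  k = 0: a₀ = 11; p₀/q₀ = 11/1; p₀² − 128·q₀² = 121 − 128 = -7.
  k = 1: m = 11, d = 7, a = ⌊(11 + 11)/7⌋ = 3; p/q = (3·11 + 1)/(3·1 + 0) = 34/3; p² − 128·q² = 1156 − 1152 = 4.
  k = 2: m = 10, d = 4, a = ⌊(11 + 10)/4⌋ = 5; p/q = (5·34 + 11)/(5·3 + 1) = 181/16; p² − 128·q² = 32761 − 32768 = -7.
  k = 3: m = 10, d = 7, a = ⌊(11 + 10)/7⌋ = 3; p/q = (3·181 + 34)/(3·16 + 3) = 577/51; p² − 128·q² = 332929 − 332928 = 1.
  The first convergent with p² − 128·q² = 1 gives the fundamental solution (x₁, y₁) = (577, 51).
Step 2: Apply the recurrence (x_{n+1}, y_{n+1}) = (x₁x_n + 128y₁y_n, x₁y_n + y₁x_n) repeatedly.
  From (x_1, y_1) = (577, 51): x_2 = 577·577 + 128·51·51 = 665857; y_2 = 577·51 + 51·577 = 58854.
Step 3: Verify x_2² - 128·y_2² = 443365544449 - 443365544448 = 1 (should be 1). ✓

(x_1, y_1) = (577, 51); (x_2, y_2) = (665857, 58854).
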